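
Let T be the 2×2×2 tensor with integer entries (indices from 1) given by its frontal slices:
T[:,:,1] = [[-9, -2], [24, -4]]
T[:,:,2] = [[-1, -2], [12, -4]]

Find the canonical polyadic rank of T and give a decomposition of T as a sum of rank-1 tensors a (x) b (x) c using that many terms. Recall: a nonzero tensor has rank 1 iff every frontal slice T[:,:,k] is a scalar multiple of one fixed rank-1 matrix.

rank(T) = 2

Lower bound: the mode-2 unfolding of T (rows indexed by j, columns by (i,k) = (1,1), (1,2), (2,1), (2,2)) is [[-9, -1, 24, 12], [-2, -2, -4, -4]].
There the 2×2 minor on rows j ∈ {1, 2}, columns (i,k) ∈ {(1,1), (1,2)} is det [[-9, -1], [-2, -2]] = 16 ≠ 0, so this unfolding has rank ≥ 2; CP rank is at least every unfolding rank, so rank(T) ≥ 2. (Unfolding ranks only ever bound the CP rank from below — rank(T) can be strictly larger than all of them — so the matching upper bound has to come from an explicit 2-term decomposition.)
Upper bound — finding two terms. Write S_k = T[:,:,k] for the frontal slices: S₁ = [[-9, -2], [24, -4]], S₂ = [[-1, -2], [12, -4]].
If T = a₁ (x) b₁ (x) c₁ + a₂ (x) b₂ (x) c₂ then each S_k = c₁[k]·a₁b₁ᵀ + c₂[k]·a₂b₂ᵀ. S₁ and S₂ are linearly independent, so a₁b₁ᵀ and a₂b₂ᵀ must span the same plane of matrices: they are the rank-1 matrices of the form x·S₁ + y·S₂.
det(x·S₁ + y·S₂) is 84·x² + 112·xy + 28·y² = 28·(x + y)(3·x + y), vanishing at (x:y) = (1:-1) and (1:-3).
M₁ = S₁ − S₂ = [[-8, 0], [12, 0]] = (-4)·[2, -3][1, 0]ᵀ and M₂ = S₁ − 3·S₂ = [[-6, 4], [-12, 8]] = (-2)·[1, 2][3, -2]ᵀ, so take a₁ = [2, -3], b₁ = [1, 0], a₂ = [1, 2], b₂ = [3, -2].
Each slice is an integer combination of E₁ = a₁b₁ᵀ and E₂ = a₂b₂ᵀ: S₁ = −6·E₁ + E₂, S₂ = −2·E₁ + E₂; reading off coefficients, c₁ = [-6, -2] and c₂ = [1, 1].
Hence T = [2, -3] (x) [1, 0] (x) [-6, -2] + [1, 2] (x) [3, -2] (x) [1, 1], so rank(T) ≤ 2.
These bounds meet, so rank(T) = 2.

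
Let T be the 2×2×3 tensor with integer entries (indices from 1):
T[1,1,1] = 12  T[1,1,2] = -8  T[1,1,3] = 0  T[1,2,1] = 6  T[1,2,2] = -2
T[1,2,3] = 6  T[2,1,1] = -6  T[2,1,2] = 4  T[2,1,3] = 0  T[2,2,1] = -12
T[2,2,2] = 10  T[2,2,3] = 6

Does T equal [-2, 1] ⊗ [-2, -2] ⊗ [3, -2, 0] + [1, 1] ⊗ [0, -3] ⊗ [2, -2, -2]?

Yes

Reconstruct entrywise from the claimed factors. For example, T[2,2,2] = 10 and Σₗ aₗ[2]bₗ[2]cₗ[2] = (1)·(-2)·(-2) + (1)·(-3)·(-2) = 10; checking all 12 entries, every one matches. The claim holds.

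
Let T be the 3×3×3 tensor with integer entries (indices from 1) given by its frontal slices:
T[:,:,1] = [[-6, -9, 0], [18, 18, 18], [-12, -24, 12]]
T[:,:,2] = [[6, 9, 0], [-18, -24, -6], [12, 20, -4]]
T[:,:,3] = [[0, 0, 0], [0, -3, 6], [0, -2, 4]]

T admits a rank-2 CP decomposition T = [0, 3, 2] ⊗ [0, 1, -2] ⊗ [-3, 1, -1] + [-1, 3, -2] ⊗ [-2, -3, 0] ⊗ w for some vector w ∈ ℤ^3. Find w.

Subtract the known terms from T to get the rank-1 residual R = [-1, 3, -2] ⊗ [-2, -3, 0] ⊗ w, so R[i,j,k] = a[i]·b[j]·w[k]. Pick indices with nonzero a[1]·b[1] = (-1)·(-2) = 2. Only the fibre through (1,1,·) is needed: R[1,1,:] = T[1,1,:] − Σₗ aₗ[1]bₗ[1]cₗ = [-6, 6, 0] − (0)·(0)·[-3, 1, -1] = [-6, 6, 0]. Then w[k] = R[1,1,k] / 2 for each k, giving w = [-6, 6, 0] / 2 = [-3, 3, 0].

w = [-3, 3, 0]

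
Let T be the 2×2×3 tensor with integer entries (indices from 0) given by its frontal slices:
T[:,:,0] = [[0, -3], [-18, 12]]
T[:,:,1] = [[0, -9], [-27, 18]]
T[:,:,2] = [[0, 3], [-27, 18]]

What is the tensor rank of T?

2

Lower bound: in the mode-3 unfolding of T (rows indexed by k, columns by (i,j)) the 2×2 minor on rows k ∈ {0, 1}, columns (i,j) ∈ {(0,1), (1,0)} is det [[-3, -18], [-9, -27]] = -81 ≠ 0, so that unfolding has rank ≥ 2 and hence rank(T) ≥ 2 (CP rank is at least every unfolding rank, though it can be larger).
Upper bound: with S_k = T[:,:,k], the two rank-1 terms a₁b₁ᵀ, a₂b₂ᵀ are the rank-1 members of the pencil x·S₀ + y·S₁.
det(x·S₀ + y·S₁) is −54·x² − 243·xy − 243·y² = (-27)·(x + 3·y)(2·x + 3·y), vanishing at (x:y) = (3:-1) and (3:-2).
M₁ = 3·S₀ − S₁ = [[0, 0], [-27, 18]] = (-9)·[0, 1][3, -2]ᵀ and M₂ = 3·S₀ − 2·S₁ = [[0, 9], [0, 0]] = 9·[1, 0][0, 1]ᵀ, so take a₁ = [0, 1], b₁ = [3, -2], a₂ = [1, 0], b₂ = [0, 1].
Each slice is an integer combination of E₁ = a₁b₁ᵀ and E₂ = a₂b₂ᵀ: S₀ = −6·E₁ − 3·E₂, S₁ = −9·E₁ − 9·E₂, S₂ = −9·E₁ + 3·E₂; reading off coefficients, c₁ = [-6, -9, -9] and c₂ = [-3, -9, 3].
Hence T = [0, 1] ⊗ [3, -2] ⊗ [-6, -9, -9] + [1, 0] ⊗ [0, 1] ⊗ [-3, -9, 3], so rank(T) ≤ 2.
These bounds meet, so rank(T) = 2.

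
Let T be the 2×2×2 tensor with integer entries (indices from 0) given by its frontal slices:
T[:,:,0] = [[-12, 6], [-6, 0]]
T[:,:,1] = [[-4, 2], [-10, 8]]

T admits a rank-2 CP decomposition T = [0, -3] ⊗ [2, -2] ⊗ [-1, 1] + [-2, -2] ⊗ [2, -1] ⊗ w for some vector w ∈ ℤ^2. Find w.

Subtract the known terms from T to get the rank-1 residual R = [-2, -2] ⊗ [2, -1] ⊗ w, so R[i,j,k] = a[i]·b[j]·w[k]. Pick indices with nonzero a[0]·b[0] = (-2)·(2) = -4. Only the fibre through (0,0,·) is needed: R[0,0,:] = T[0,0,:] − Σₗ aₗ[0]bₗ[0]cₗ = [-12, -4] − (0)·(2)·[-1, 1] = [-12, -4]. Then w[k] = R[0,0,k] / -4 for each k, giving w = [-12, -4] / -4 = [3, 1].

w = [3, 1]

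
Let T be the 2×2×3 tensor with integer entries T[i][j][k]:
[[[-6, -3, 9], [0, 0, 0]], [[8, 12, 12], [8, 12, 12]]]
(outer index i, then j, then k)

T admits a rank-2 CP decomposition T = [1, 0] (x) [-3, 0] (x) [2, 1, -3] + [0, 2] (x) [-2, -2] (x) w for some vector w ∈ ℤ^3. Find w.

Subtract the known terms from T to get the rank-1 residual R = [0, 2] (x) [-2, -2] (x) w, so R[i,j,k] = a[i]·b[j]·w[k]. Pick indices with nonzero a[1]·b[0] = (2)·(-2) = -4. Only the fibre through (1,0,·) is needed: R[1,0,:] = T[1,0,:] − Σₗ aₗ[1]bₗ[0]cₗ = [8, 12, 12] − (0)·(-3)·[2, 1, -3] = [8, 12, 12]. Then w[k] = R[1,0,k] / -4 for each k, giving w = [8, 12, 12] / -4 = [-2, -3, -3].

w = [-2, -3, -3]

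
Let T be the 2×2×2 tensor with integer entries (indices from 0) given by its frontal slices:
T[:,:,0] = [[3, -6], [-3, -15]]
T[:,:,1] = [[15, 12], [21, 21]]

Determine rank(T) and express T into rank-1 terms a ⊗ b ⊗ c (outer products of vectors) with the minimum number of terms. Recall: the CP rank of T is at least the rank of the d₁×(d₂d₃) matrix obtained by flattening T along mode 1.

Lower bound: the mode-1 unfolding of T (rows indexed by i, columns by (j,k) = (0,0), (0,1), (1,0), (1,1)) is [[3, 15, -6, 12], [-3, 21, -15, 21]].
There the 2×2 minor on rows i ∈ {0, 1}, columns (j,k) ∈ {(0,0), (0,1)} is det [[3, 15], [-3, 21]] = 108 ≠ 0, so this unfolding has rank ≥ 2; CP rank is at least every unfolding rank, so rank(T) ≥ 2. (This is only a lower bound: in general the CP rank may exceed every unfolding rank, so we still need to exhibit 2 rank-1 terms summing to T.)
Upper bound — finding two terms. Write S_k = T[:,:,k] for the frontal slices: S₀ = [[3, -6], [-3, -15]], S₁ = [[15, 12], [21, 21]].
If T = a₁ ⊗ b₁ ⊗ c₁ + a₂ ⊗ b₂ ⊗ c₂ then each S_k = c₁[k]·a₁b₁ᵀ + c₂[k]·a₂b₂ᵀ. S₀ and S₁ are linearly independent, so a₁b₁ᵀ and a₂b₂ᵀ must span the same plane of matrices: they are the rank-1 matrices of the form x·S₀ + y·S₁.
det(x·S₀ + y·S₁) is −63·x² + 63·y² = (-63)·(x − y)(x + y), vanishing at (x:y) = (1:1) and (1:-1).
M₁ = S₀ + S₁ = [[18, 6], [18, 6]] = 6·[1, 1][3, 1]ᵀ and M₂ = S₀ − S₁ = [[-12, -18], [-24, -36]] = (-6)·[1, 2][2, 3]ᵀ, so take a₁ = [1, 1], b₁ = [3, 1], a₂ = [1, 2], b₂ = [2, 3].
Each slice is an integer combination of E₁ = a₁b₁ᵀ and E₂ = a₂b₂ᵀ: S₀ = 3·E₁ − 3·E₂, S₁ = 3·E₁ + 3·E₂; reading off coefficients, c₁ = [3, 3] and c₂ = [-3, 3].
Hence T = [1, 1] ⊗ [3, 1] ⊗ [3, 3] + [1, 2] ⊗ [2, 3] ⊗ [-3, 3], so rank(T) ≤ 2.
These bounds meet, so rank(T) = 2.
Check entry T[0,0,1] = 15: (1)·(3)·(3) + (1)·(2)·(3) = 15.

rank(T) = 2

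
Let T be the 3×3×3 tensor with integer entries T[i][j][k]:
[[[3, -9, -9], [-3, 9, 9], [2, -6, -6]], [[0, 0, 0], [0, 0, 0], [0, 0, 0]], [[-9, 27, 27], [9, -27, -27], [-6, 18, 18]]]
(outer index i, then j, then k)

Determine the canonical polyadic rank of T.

Lower bound: T ≠ 0 (e.g. T[0,0,0] = 3), so rank(T) ≥ 1.
Upper bound: if T = a ⊗ b ⊗ c then every fibre of T is a multiple of the corresponding factor, so read the factors off the fibres through the nonzero entry T[0,0,0] = 3.
The mode-1 fibre T[:,0,0] = [3, 0, -9] gives a = [1, 0, -3] (primitive direction); the mode-2 fibre T[0,:,0] = [3, -3, 2] gives b = [3, -3, 2]; then c[k] = T[0,0,k] / (a[0]·b[0]) = [3, -9, -9] / 3 = [1, -3, -3].
Expanding [1, 0, -3] ⊗ [3, -3, 2] ⊗ [1, -3, -3] reproduces all 27 entries of T, so T = [1, 0, -3] ⊗ [3, -3, 2] ⊗ [1, -3, -3] and rank(T) ≤ 1.
These bounds meet, so rank(T) = 1.
Check entry T[1,0,2] = 0: (0)·(3)·(-3) = 0.

1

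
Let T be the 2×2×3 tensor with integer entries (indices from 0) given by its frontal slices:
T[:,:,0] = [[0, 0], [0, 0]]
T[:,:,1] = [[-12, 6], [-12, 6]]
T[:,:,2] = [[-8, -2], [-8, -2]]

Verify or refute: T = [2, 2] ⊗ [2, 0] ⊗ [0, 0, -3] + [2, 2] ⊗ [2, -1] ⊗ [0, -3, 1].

Reconstruct entrywise from the claimed factors. For example, T[0,1,0] = 0 and Σₗ aₗ[0]bₗ[1]cₗ[0] = (2)·(0)·(0) + (2)·(-1)·(0) = 0; checking all 12 entries, every one matches. The claim holds.

Yes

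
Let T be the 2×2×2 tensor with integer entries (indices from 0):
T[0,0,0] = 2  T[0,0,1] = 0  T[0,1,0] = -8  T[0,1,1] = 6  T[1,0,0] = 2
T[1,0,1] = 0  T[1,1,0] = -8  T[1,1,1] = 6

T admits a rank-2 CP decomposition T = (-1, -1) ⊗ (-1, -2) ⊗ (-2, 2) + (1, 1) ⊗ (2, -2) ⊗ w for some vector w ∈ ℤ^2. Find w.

Subtract the known terms from T to get the rank-1 residual R = (1, 1) ⊗ (2, -2) ⊗ w, so R[i,j,k] = a[i]·b[j]·w[k]. Pick indices with nonzero a[0]·b[0] = (1)·(2) = 2. Only the fibre through (0,0,·) is needed: R[0,0,:] = T[0,0,:] − Σₗ aₗ[0]bₗ[0]cₗ = [2, 0] − (-1)·(-1)·(-2, 2) = [4, -2]. Then w[k] = R[0,0,k] / 2 for each k, giving w = [4, -2] / 2 = (2, -1).

w = (2, -1)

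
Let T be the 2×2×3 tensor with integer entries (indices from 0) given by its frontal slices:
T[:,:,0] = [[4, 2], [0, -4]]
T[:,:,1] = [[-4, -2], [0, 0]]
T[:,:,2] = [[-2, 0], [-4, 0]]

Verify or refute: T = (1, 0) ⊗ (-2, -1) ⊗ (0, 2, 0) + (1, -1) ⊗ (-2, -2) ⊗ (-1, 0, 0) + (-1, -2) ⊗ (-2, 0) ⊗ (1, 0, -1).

Reconstruct entry (1,0,0) from the claimed factors: Σₗ aₗ[1]bₗ[0]cₗ[0] = (0)·(-2)·(0) + (-1)·(-2)·(-1) + (-2)·(-2)·(1) = 2, but T[1,0,0] = 0. The claim is false.

No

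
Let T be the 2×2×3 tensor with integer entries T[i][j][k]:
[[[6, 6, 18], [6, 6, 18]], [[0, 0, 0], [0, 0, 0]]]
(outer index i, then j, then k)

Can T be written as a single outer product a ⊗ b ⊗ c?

Yes

The mode-1 fibre T[:,0,0] = [6, 0] gives a = [1, 0] (primitive direction); the mode-2 fibre T[0,:,0] = [6, 6] gives b = [1, 1]; then c[k] = T[0,0,k] / (a[0]·b[0]) = [6, 6, 18] / 1 = [6, 6, 18].
Expanding [1, 0] ⊗ [1, 1] ⊗ [6, 6, 18] reproduces all 12 entries of T, so T = [1, 0] ⊗ [1, 1] ⊗ [6, 6, 18] and rank(T) ≤ 1.
Equivalently every frontal slice T[:,:,k] is c[k] times the rank-1 matrix [1, 0] ⊗ [1, 1]. So T has rank 1 (it is nonzero).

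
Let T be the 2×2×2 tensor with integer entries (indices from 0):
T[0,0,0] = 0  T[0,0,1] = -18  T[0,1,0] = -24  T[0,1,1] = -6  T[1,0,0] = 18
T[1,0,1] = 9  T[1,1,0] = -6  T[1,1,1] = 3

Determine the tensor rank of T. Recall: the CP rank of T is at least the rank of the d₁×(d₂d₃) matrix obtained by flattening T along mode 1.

Lower bound: the mode-1 unfolding of T (rows indexed by i, columns by (j,k) = (0,0), (0,1), (1,0), (1,1)) is [[0, -18, -24, -6], [18, 9, -6, 3]].
There the 2×2 minor on rows i ∈ {0, 1}, columns (j,k) ∈ {(0,0), (0,1)} is det [[0, -18], [18, 9]] = 324 ≠ 0, so this unfolding has rank ≥ 2; CP rank is at least every unfolding rank, so rank(T) ≥ 2. (Flattening ranks never certify an upper bound on CP rank; for that we must actually write T with 2 rank-1 terms.)
Upper bound — finding two terms. Write S_k = T[:,:,k] for the frontal slices: S₀ = [[0, -24], [18, -6]], S₁ = [[-18, -6], [9, 3]].
If T = a₁ (x) b₁ (x) c₁ + a₂ (x) b₂ (x) c₂ then each S_k = c₁[k]·a₁b₁ᵀ + c₂[k]·a₂b₂ᵀ. S₀ and S₁ are linearly independent, so a₁b₁ᵀ and a₂b₂ᵀ must span the same plane of matrices: they are the rank-1 matrices of the form x·S₀ + y·S₁.
det(x·S₀ + y·S₁) is 432·x² + 432·xy = 432·(x + y)(x), vanishing at (x:y) = (1:-1) and (0:1).
M₁ = S₀ − S₁ = [[18, -18], [9, -9]] = 9·[2, 1][1, -1]ᵀ and M₂ = S₁ = [[-18, -6], [9, 3]] = (-3)·[2, -1][3, 1]ᵀ, so take a₁ = [2, 1], b₁ = [1, -1], a₂ = [2, -1], b₂ = [3, 1].
Each slice is an integer combination of E₁ = a₁b₁ᵀ and E₂ = a₂b₂ᵀ: S₀ = 9·E₁ − 3·E₂, S₁ = −3·E₂; reading off coefficients, c₁ = [9, 0] and c₂ = [-3, -3].
Hence T = [2, 1] (x) [1, -1] (x) [9, 0] + [2, -1] (x) [3, 1] (x) [-3, -3], so rank(T) ≤ 2.
These bounds meet, so rank(T) = 2.
Check entry T[0,1,1] = -6: (2)·(-1)·(0) + (2)·(1)·(-3) = -6.

2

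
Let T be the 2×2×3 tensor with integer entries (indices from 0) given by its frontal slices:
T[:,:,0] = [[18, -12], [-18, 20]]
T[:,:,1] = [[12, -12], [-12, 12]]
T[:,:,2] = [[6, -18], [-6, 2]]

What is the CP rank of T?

2

Lower bound: the mode-3 unfolding of T (rows indexed by k, columns by (i,j) = (0,0), (0,1), (1,0), (1,1)) is [[18, -12, -18, 20], [12, -12, -12, 12], [6, -18, -6, 2]].
There the 2×2 minor on rows k ∈ {0, 1}, columns (i,j) ∈ {(0,0), (0,1)} is det [[18, -12], [12, -12]] = -72 ≠ 0, so this unfolding has rank ≥ 2; CP rank is at least every unfolding rank, so rank(T) ≥ 2. (Unfolding ranks only ever bound the CP rank from below — rank(T) can be strictly larger than all of them — so the matching upper bound has to come from an explicit 2-term decomposition.)
Upper bound — finding two terms. Write S_k = T[:,:,k] for the frontal slices: S₀ = [[18, -12], [-18, 20]], S₁ = [[12, -12], [-12, 12]], S₂ = [[6, -18], [-6, 2]].
If T = a₁ ⊗ b₁ ⊗ c₁ + a₂ ⊗ b₂ ⊗ c₂ then each S_k = c₁[k]·a₁b₁ᵀ + c₂[k]·a₂b₂ᵀ. S₀ and S₁ are linearly independent, so a₁b₁ᵀ and a₂b₂ᵀ must span the same plane of matrices: they are the rank-1 matrices of the form x·S₀ + y·S₁.
det(x·S₀ + y·S₁) is 144·x² + 96·xy = 48·(3·x + 2·y)(x), vanishing at (x:y) = (2:-3) and (0:1).
M₁ = 2·S₀ − 3·S₁ = [[0, 12], [0, 4]] = 4·[3, 1][0, 1]ᵀ and M₂ = S₁ = [[12, -12], [-12, 12]] = 12·[1, -1][1, -1]ᵀ, so take a₁ = [3, 1], b₁ = [0, 1], a₂ = [1, -1], b₂ = [1, -1].
Each slice is an integer combination of E₁ = a₁b₁ᵀ and E₂ = a₂b₂ᵀ: S₀ = 2·E₁ + 18·E₂, S₁ = 12·E₂, S₂ = −4·E₁ + 6·E₂; reading off coefficients, c₁ = [2, 0, -4] and c₂ = [18, 12, 6].
Hence T = [3, 1] ⊗ [0, 1] ⊗ [2, 0, -4] + [1, -1] ⊗ [1, -1] ⊗ [18, 12, 6], so rank(T) ≤ 2.
These bounds meet, so rank(T) = 2.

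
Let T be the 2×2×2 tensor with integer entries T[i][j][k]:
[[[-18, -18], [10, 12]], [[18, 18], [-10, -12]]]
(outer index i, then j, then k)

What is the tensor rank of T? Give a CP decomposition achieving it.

Lower bound: in the mode-2 unfolding of T (rows indexed by j, columns by (i,k)) the 2×2 minor on rows j ∈ {0, 1}, columns (i,k) ∈ {(0,0), (0,1)} is det [[-18, -18], [10, 12]] = -36 ≠ 0, so that unfolding has rank ≥ 2 and hence rank(T) ≥ 2 (CP rank is at least every unfolding rank, though it can be larger).
Upper bound: T[i,:,:] = a[i]·M for every slice, with a = [1, -1] and M = [[-18, -18], [10, 12]] (rows j, columns k).
Splitting M by its rows (j = 0, 1), M = [1, 0][-18, -18]ᵀ + [0, 1][10, 12]ᵀ.
Hence T = [1, -1] ∘ [1, 0] ∘ [-18, -18] + [1, -1] ∘ [0, 1] ∘ [10, 12], so rank(T) ≤ 2.
These bounds meet, so rank(T) = 2.

rank(T) = 2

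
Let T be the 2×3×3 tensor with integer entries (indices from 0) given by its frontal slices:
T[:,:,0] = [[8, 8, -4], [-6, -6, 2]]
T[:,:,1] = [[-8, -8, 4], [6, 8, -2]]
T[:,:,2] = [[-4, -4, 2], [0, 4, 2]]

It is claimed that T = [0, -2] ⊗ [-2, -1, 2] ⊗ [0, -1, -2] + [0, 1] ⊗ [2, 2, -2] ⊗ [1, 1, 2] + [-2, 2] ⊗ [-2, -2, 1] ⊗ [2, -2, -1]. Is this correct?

Yes

Reconstruct entrywise from the claimed factors. For example, T[0,1,0] = 8 and Σₗ aₗ[0]bₗ[1]cₗ[0] = (0)·(-1)·(0) + (0)·(2)·(1) + (-2)·(-2)·(2) = 8; checking all 18 entries, every one matches. The claim holds.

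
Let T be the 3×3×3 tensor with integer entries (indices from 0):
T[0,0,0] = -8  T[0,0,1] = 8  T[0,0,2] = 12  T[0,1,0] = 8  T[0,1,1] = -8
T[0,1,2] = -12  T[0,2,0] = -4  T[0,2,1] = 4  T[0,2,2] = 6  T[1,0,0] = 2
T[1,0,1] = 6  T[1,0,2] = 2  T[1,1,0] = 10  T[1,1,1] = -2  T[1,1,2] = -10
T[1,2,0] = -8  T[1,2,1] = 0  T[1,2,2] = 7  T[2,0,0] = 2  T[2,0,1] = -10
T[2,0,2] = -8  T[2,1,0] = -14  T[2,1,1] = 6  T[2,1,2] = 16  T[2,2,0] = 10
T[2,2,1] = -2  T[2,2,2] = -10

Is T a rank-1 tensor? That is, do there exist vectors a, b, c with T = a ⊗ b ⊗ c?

The mode-1 unfolding of T (rows indexed by i, columns by (j,k) = (0,0), (0,1), (0,2), (1,0), (1,1), (1,2), (2,0), (2,1), (2,2)) is [[-8, 8, 12, 8, -8, -12, -4, 4, 6], [2, 6, 2, 10, -2, -10, -8, 0, 7], [2, -10, -8, -14, 6, 16, 10, -2, -10]].
There the 2×2 minor on rows i ∈ {0, 1}, columns (j,k) ∈ {(0,0), (0,1)} is det [[-8, 8], [2, 6]] = -64 ≠ 0, so this unfolding has rank ≥ 2; CP rank is at least every unfolding rank, so rank(T) ≥ 2.
In particular rank(T) ≥ 2 > 1, so T is not rank-1.

No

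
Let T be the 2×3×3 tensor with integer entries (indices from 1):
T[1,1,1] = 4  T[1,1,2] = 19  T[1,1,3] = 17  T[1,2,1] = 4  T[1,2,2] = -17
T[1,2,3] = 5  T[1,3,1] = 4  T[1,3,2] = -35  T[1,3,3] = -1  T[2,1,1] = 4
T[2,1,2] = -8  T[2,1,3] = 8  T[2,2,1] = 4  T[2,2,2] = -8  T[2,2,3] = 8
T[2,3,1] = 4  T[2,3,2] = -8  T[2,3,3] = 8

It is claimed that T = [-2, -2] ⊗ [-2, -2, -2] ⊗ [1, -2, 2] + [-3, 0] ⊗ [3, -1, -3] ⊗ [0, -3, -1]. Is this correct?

Reconstruct entrywise from the claimed factors. For example, T[2,3,1] = 4 and Σₗ aₗ[2]bₗ[3]cₗ[1] = (-2)·(-2)·(1) + (0)·(-3)·(0) = 4; checking all 18 entries, every one matches. The claim holds.

Yes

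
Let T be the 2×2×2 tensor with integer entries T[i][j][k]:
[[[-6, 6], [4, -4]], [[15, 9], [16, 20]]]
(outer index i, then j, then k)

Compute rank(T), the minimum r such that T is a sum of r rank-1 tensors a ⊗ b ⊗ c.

Lower bound: the mode-2 unfolding of T (rows indexed by j, columns by (i,k) = (0,0), (0,1), (1,0), (1,1)) is [[-6, 6, 15, 9], [4, -4, 16, 20]].
There the 2×2 minor on rows j ∈ {0, 1}, columns (i,k) ∈ {(0,0), (1,0)} is det [[-6, 15], [4, 16]] = -156 ≠ 0, so this unfolding has rank ≥ 2; CP rank is at least every unfolding rank, so rank(T) ≥ 2. (Unfolding ranks only ever bound the CP rank from below — rank(T) can be strictly larger than all of them — so the matching upper bound has to come from an explicit 2-term decomposition.)
Upper bound — finding two terms. Write S_k = T[:,:,k] for the frontal slices: S₀ = [[-6, 4], [15, 16]], S₁ = [[6, -4], [9, 20]].
If T = a₁ ⊗ b₁ ⊗ c₁ + a₂ ⊗ b₂ ⊗ c₂ then each S_k = c₁[k]·a₁b₁ᵀ + c₂[k]·a₂b₂ᵀ. S₀ and S₁ are linearly independent, so a₁b₁ᵀ and a₂b₂ᵀ must span the same plane of matrices: they are the rank-1 matrices of the form x·S₀ + y·S₁.
det(x·S₀ + y·S₁) is −156·x² + 156·y² = (-156)·(x − y)(x + y), vanishing at (x:y) = (1:1) and (1:-1).
M₁ = S₀ + S₁ = [[0, 0], [24, 36]] = 12·[0, 1][2, 3]ᵀ and M₂ = S₀ − S₁ = [[-12, 8], [6, -4]] = (-2)·[2, -1][3, -2]ᵀ, so take a₁ = [0, 1], b₁ = [2, 3], a₂ = [2, -1], b₂ = [3, -2].
Each slice is an integer combination of E₁ = a₁b₁ᵀ and E₂ = a₂b₂ᵀ: S₀ = 6·E₁ − E₂, S₁ = 6·E₁ + E₂; reading off coefficients, c₁ = [6, 6] and c₂ = [-1, 1].
Hence T = [0, 1] ⊗ [2, 3] ⊗ [6, 6] + [2, -1] ⊗ [3, -2] ⊗ [-1, 1], so rank(T) ≤ 2.
These bounds meet, so rank(T) = 2.

2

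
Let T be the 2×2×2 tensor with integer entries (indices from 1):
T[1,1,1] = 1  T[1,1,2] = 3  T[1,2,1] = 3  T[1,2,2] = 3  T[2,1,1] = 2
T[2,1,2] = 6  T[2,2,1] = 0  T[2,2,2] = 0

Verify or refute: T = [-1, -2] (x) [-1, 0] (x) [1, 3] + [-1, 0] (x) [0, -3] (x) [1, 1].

Yes

Reconstruct entrywise from the claimed factors. For example, T[1,2,1] = 3 and Σₗ aₗ[1]bₗ[2]cₗ[1] = (-1)·(0)·(1) + (-1)·(-3)·(1) = 3; checking all 8 entries, every one matches. The claim holds.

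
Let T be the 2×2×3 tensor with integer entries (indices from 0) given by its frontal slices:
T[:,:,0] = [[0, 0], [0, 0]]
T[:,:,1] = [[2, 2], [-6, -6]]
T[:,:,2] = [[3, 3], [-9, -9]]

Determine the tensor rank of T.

1

Lower bound: T ≠ 0 (e.g. T[0,0,1] = 2), so rank(T) ≥ 1.
Upper bound: if T = a (x) b (x) c then every fibre of T is a multiple of the corresponding factor, so read the factors off the fibres through the nonzero entry T[0,0,1] = 2.
The mode-1 fibre T[:,0,1] = [2, -6] gives a = [1, -3] (primitive direction); the mode-2 fibre T[0,:,1] = [2, 2] gives b = [1, 1]; then c[k] = T[0,0,k] / (a[0]·b[0]) = [0, 2, 3] / 1 = [0, 2, 3].
Expanding [1, -3] (x) [1, 1] (x) [0, 2, 3] reproduces all 12 entries of T, so T = [1, -3] (x) [1, 1] (x) [0, 2, 3] and rank(T) ≤ 1.
These bounds meet, so rank(T) = 1.
Check entry T[0,1,2] = 3: (1)·(1)·(3) = 3.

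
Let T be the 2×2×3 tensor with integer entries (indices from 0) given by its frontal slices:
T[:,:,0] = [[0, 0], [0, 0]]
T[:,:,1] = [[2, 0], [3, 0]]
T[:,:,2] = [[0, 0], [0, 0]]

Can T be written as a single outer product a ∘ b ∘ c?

Yes

If T = a ∘ b ∘ c then every fibre of T is a multiple of the corresponding factor, so read the factors off the fibres through the nonzero entry T[0,0,1] = 2.
The mode-1 fibre T[:,0,1] = [2, 3] gives a = (2, 3) (primitive direction); the mode-2 fibre T[0,:,1] = [2, 0] gives b = (1, 0); then c[k] = T[0,0,k] / (a[0]·b[0]) = [0, 2, 0] / 2 = (0, 1, 0).
Expanding (2, 3) ∘ (1, 0) ∘ (0, 1, 0) reproduces all 12 entries of T, so T = (2, 3) ∘ (1, 0) ∘ (0, 1, 0) and rank(T) ≤ 1.
Equivalently every frontal slice T[:,:,k] is c[k] times the rank-1 matrix (2, 3) ∘ (1, 0). So T has rank 1 (it is nonzero).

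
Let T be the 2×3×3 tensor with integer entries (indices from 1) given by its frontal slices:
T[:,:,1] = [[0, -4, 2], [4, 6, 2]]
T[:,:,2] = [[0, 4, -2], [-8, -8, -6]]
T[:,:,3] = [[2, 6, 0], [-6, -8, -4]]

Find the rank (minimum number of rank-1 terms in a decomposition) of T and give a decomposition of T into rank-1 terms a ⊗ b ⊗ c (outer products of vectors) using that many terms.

Lower bound: the mode-3 unfolding of T (rows indexed by k, columns by (i,j) = (1,1), (1,2), (1,3), (2,1), (2,2), (2,3)) is [[0, -4, 2, 4, 6, 2], [0, 4, -2, -8, -8, -6], [2, 6, 0, -6, -8, -4]].
There the 3×3 minor on rows k ∈ {1, 2, 3}, columns (i,j) ∈ {(1,1), (1,2), (2,1)} is det [[0, -4, 4], [0, 4, -8], [2, 6, -6]] = 32 ≠ 0, so this unfolding has rank ≥ 3; CP rank is at least every unfolding rank, so rank(T) ≥ 3. (Flattening ranks never certify an upper bound on CP rank; for that we must actually write T with 3 rank-1 terms.)
Upper bound: T is a sum of 3 rank-1 terms, T = (0, 1) ⊗ (2, 1, 2) ⊗ (2, -4, -2) + (1, -1) ⊗ (0, 2, -1) ⊗ (-2, 2, 2) + (1, -1) ⊗ (1, 1, 1) ⊗ (0, 0, 2) (one valid choice — decompositions are not unique — normalised so each a, b is primitive with positive first nonzero entry; check it by expanding all entries), so rank(T) ≤ 3.
These bounds meet, so rank(T) = 3.
Check entry T[2,2,3] = -8: (1)·(1)·(-2) + (-1)·(2)·(2) + (-1)·(1)·(2) = -8.

rank(T) = 3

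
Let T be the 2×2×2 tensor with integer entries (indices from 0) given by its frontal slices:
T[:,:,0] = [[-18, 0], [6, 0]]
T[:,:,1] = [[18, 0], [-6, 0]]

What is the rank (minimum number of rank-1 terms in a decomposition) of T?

Lower bound: T ≠ 0 (e.g. T[0,0,0] = -18), so rank(T) ≥ 1.
Upper bound: if T = a ⊗ b ⊗ c then every fibre of T is a multiple of the corresponding factor, so read the factors off the fibres through the nonzero entry T[0,0,0] = -18.
The mode-1 fibre T[:,0,0] = [-18, 6] gives a = [3, -1] (primitive direction); the mode-2 fibre T[0,:,0] = [-18, 0] gives b = [1, 0]; then c[k] = T[0,0,k] / (a[0]·b[0]) = [-18, 18] / 3 = [-6, 6].
Expanding [3, -1] ⊗ [1, 0] ⊗ [-6, 6] reproduces all 8 entries of T, so T = [3, -1] ⊗ [1, 0] ⊗ [-6, 6] and rank(T) ≤ 1.
These bounds meet, so rank(T) = 1.

1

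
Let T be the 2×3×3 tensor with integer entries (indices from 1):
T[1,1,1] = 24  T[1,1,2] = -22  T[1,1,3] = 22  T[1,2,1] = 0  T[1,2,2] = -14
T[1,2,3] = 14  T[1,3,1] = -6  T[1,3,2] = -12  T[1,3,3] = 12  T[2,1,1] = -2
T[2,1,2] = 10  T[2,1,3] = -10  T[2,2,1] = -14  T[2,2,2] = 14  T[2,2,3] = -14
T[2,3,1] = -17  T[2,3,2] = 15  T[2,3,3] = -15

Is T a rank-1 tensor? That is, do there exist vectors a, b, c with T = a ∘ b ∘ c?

No

The mode-3 unfolding of T (rows indexed by k, columns by (i,j) = (1,1), (1,2), (1,3), (2,1), (2,2), (2,3)) is [[24, 0, -6, -2, -14, -17], [-22, -14, -12, 10, 14, 15], [22, 14, 12, -10, -14, -15]].
There the 2×2 minor on rows k ∈ {1, 2}, columns (i,j) ∈ {(1,1), (1,2)} is det [[24, 0], [-22, -14]] = -336 ≠ 0, so this unfolding has rank ≥ 2; CP rank is at least every unfolding rank, so rank(T) ≥ 2.
In particular rank(T) ≥ 2 > 1, so T is not rank-1.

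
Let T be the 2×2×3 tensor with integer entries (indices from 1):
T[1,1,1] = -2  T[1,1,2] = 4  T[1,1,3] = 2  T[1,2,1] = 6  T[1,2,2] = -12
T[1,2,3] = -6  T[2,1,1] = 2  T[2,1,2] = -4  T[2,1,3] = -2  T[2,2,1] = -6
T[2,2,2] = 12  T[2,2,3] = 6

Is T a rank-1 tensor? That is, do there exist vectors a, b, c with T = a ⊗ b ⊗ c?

Yes

The mode-1 fibre T[:,1,1] = [-2, 2] gives a = (1, -1) (primitive direction); the mode-2 fibre T[1,:,1] = [-2, 6] gives b = (1, -3); then c[k] = T[1,1,k] / (a[1]·b[1]) = [-2, 4, 2] / 1 = (-2, 4, 2).
Expanding (1, -1) ⊗ (1, -3) ⊗ (-2, 4, 2) reproduces all 12 entries of T, so T = (1, -1) ⊗ (1, -3) ⊗ (-2, 4, 2) and rank(T) ≤ 1.
Equivalently every frontal slice T[:,:,k] is c[k] times the rank-1 matrix (1, -1) ⊗ (1, -3). So T has rank 1 (it is nonzero).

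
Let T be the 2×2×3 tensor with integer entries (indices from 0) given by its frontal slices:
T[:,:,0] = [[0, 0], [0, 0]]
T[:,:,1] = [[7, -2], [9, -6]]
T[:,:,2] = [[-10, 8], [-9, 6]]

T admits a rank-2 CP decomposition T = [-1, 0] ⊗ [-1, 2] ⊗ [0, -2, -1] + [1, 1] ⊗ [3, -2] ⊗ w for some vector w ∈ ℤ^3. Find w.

Subtract the known terms from T to get the rank-1 residual R = [1, 1] ⊗ [3, -2] ⊗ w, so R[i,j,k] = a[i]·b[j]·w[k]. Pick indices with nonzero a[0]·b[0] = (1)·(3) = 3. Only the fibre through (0,0,·) is needed: R[0,0,:] = T[0,0,:] − Σₗ aₗ[0]bₗ[0]cₗ = [0, 7, -10] − (-1)·(-1)·[0, -2, -1] = [0, 9, -9]. Then w[k] = R[0,0,k] / 3 for each k, giving w = [0, 9, -9] / 3 = [0, 3, -3].

w = [0, 3, -3]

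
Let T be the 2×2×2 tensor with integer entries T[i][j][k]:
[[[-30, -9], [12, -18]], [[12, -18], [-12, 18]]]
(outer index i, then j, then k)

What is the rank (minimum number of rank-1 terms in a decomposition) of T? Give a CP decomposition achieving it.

rank(T) = 2

Lower bound: in the mode-3 unfolding of T (rows indexed by k, columns by (i,j)) the 2×2 minor on rows k ∈ {0, 1}, columns (i,j) ∈ {(0,0), (0,1)} is det [[-30, 12], [-9, -18]] = 648 ≠ 0, so that unfolding has rank ≥ 2 and hence rank(T) ≥ 2 (CP rank is at least every unfolding rank, though it can be larger).
Upper bound: with S_k = T[:,:,k], the two rank-1 terms a₁b₁ᵀ, a₂b₂ᵀ are the rank-1 members of the pencil x·S₀ + y·S₁.
det(x·S₀ + y·S₁) is 216·x² − 486·y² = 54·(2·x − 3·y)(2·x + 3·y), vanishing at (x:y) = (3:2) and (3:-2).
M₁ = 3·S₀ + 2·S₁ = [[-108, 0], [0, 0]] = (-108)·[1, 0][1, 0]ᵀ and M₂ = 3·S₀ − 2·S₁ = [[-72, 72], [72, -72]] = (-72)·[1, -1][1, -1]ᵀ, so take a₁ = [1, 0], b₁ = [1, 0], a₂ = [1, -1], b₂ = [1, -1].
Each slice is an integer combination of E₁ = a₁b₁ᵀ and E₂ = a₂b₂ᵀ: S₀ = −18·E₁ − 12·E₂, S₁ = −27·E₁ + 18·E₂; reading off coefficients, c₁ = [-18, -27] and c₂ = [-12, 18].
Hence T = [1, 0] ⊗ [1, 0] ⊗ [-18, -27] + [1, -1] ⊗ [1, -1] ⊗ [-12, 18], so rank(T) ≤ 2.
These bounds meet, so rank(T) = 2.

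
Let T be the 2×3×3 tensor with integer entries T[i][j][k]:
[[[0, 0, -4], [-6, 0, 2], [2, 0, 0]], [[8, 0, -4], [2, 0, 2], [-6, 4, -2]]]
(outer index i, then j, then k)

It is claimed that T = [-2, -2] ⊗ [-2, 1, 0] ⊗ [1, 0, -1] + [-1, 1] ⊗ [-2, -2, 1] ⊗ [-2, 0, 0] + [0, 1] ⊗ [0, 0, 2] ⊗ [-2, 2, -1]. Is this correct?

Reconstruct entrywise from the claimed factors. For example, T[1,0,2] = -4 and Σₗ aₗ[1]bₗ[0]cₗ[2] = (-2)·(-2)·(-1) + (1)·(-2)·(0) + (1)·(0)·(-1) = -4; checking all 18 entries, every one matches. The claim holds.

Yes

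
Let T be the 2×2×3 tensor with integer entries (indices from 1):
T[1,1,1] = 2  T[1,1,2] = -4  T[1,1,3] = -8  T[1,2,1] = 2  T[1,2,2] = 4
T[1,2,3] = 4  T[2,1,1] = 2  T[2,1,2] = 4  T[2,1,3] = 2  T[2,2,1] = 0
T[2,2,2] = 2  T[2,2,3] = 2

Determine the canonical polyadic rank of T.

Lower bound: in the mode-3 unfolding of T (rows indexed by k, columns by (i,j)) the 3×3 minor on rows k ∈ {1, 2, 3}, columns (i,j) ∈ {(1,1), (1,2), (2,1)} is det [[2, 2, 2], [-4, 4, 4], [-8, 4, 2]] = -32 ≠ 0, so that unfolding has rank ≥ 3 and hence rank(T) ≥ 3 (CP rank is at least every unfolding rank, though it can be larger).
Upper bound: T is a sum of 3 rank-1 terms, T = [0, 1] ⊗ [2, 1] ⊗ [0, 2, 2] + [1, 0] ⊗ [1, -1] ⊗ [-2, -4, -4] + [2, 1] ⊗ [1, 0] ⊗ [2, 0, -2] (one valid choice — decompositions are not unique — normalised so each a, b is primitive with positive first nonzero entry; check it by expanding all entries), so rank(T) ≤ 3.
These bounds meet, so rank(T) = 3.

3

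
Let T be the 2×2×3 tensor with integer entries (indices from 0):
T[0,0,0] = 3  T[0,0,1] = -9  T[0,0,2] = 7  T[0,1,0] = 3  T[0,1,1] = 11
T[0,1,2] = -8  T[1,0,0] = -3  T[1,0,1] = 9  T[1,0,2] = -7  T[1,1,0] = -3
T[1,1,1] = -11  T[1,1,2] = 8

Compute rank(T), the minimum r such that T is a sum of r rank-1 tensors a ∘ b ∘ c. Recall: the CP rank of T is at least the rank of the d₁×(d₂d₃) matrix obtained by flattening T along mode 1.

Lower bound: the mode-2 unfolding of T (rows indexed by j, columns by (i,k) = (0,0), (0,1), (0,2), (1,0), (1,1), (1,2)) is [[3, -9, 7, -3, 9, -7], [3, 11, -8, -3, -11, 8]].
There the 2×2 minor on rows j ∈ {0, 1}, columns (i,k) ∈ {(0,0), (0,1)} is det [[3, -9], [3, 11]] = 60 ≠ 0, so this unfolding has rank ≥ 2; CP rank is at least every unfolding rank, so rank(T) ≥ 2. (Flattening ranks never certify an upper bound on CP rank; for that we must actually write T with 2 rank-1 terms.)
Upper bound — finding two terms. Every mode-1 slice of T is a multiple of one matrix: T[i,:,:] = a[i]·M with a = [1, -1] and M = [[3, -9, 7], [3, 11, -8]] (rows indexed by j, columns by k). So it suffices to write M as a sum of two rank-1 matrices.
Splitting M by its rows (j = 0, 1), M = [1, 0][3, -9, 7]ᵀ + [0, 1][3, 11, -8]ᵀ.
Hence T = [1, -1] ∘ [1, 0] ∘ [3, -9, 7] + [1, -1] ∘ [0, 1] ∘ [3, 11, -8], so rank(T) ≤ 2.
These bounds meet, so rank(T) = 2.
Check entry T[0,1,0] = 3: (1)·(0)·(3) + (1)·(1)·(3) = 3.

2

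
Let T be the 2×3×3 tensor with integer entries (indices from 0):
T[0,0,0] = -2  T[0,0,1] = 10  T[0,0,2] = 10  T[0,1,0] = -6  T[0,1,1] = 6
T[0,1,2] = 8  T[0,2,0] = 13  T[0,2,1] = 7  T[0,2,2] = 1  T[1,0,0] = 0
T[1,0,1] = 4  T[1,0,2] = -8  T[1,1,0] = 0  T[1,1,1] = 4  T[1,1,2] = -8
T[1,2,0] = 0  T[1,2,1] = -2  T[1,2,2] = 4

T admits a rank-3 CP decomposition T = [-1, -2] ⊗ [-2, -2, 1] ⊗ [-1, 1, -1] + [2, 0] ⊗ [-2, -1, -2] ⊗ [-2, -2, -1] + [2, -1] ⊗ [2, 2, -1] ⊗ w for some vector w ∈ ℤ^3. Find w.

Subtract the known terms from T to get the rank-1 residual R = [2, -1] ⊗ [2, 2, -1] ⊗ w, so R[i,j,k] = a[i]·b[j]·w[k]. Pick indices with nonzero a[0]·b[0] = (2)·(2) = 4. Only the fibre through (0,0,·) is needed: R[0,0,:] = T[0,0,:] − Σₗ aₗ[0]bₗ[0]cₗ = [-2, 10, 10] − (-1)·(-2)·[-1, 1, -1] − (2)·(-2)·[-2, -2, -1] = [-8, 0, 8]. Then w[k] = R[0,0,k] / 4 for each k, giving w = [-8, 0, 8] / 4 = [-2, 0, 2].

w = [-2, 0, 2]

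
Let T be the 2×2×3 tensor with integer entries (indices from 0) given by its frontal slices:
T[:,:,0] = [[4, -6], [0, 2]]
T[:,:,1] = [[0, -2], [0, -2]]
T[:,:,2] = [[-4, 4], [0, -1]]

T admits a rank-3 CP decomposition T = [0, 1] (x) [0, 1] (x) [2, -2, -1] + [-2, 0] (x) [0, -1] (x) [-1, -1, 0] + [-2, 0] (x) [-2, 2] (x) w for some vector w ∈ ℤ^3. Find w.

w = [1, 0, -1]

Subtract the known terms from T to get the rank-1 residual R = [-2, 0] (x) [-2, 2] (x) w, so R[i,j,k] = a[i]·b[j]·w[k]. Pick indices with nonzero a[0]·b[0] = (-2)·(-2) = 4. Only the fibre through (0,0,·) is needed: R[0,0,:] = T[0,0,:] − Σₗ aₗ[0]bₗ[0]cₗ = [4, 0, -4] − (0)·(0)·[2, -2, -1] − (-2)·(0)·[-1, -1, 0] = [4, 0, -4]. Then w[k] = R[0,0,k] / 4 for each k, giving w = [4, 0, -4] / 4 = [1, 0, -1].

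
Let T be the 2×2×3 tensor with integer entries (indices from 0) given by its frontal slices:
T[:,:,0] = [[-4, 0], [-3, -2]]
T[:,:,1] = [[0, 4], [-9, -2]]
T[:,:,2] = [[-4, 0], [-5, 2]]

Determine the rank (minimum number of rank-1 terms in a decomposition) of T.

Lower bound: the mode-3 unfolding of T (rows indexed by k, columns by (i,j) = (0,0), (0,1), (1,0), (1,1)) is [[-4, 0, -3, -2], [0, 4, -9, -2], [-4, 0, -5, 2]].
There the 3×3 minor on rows k ∈ {0, 1, 2}, columns (i,j) ∈ {(0,0), (0,1), (1,0)} is det [[-4, 0, -3], [0, 4, -9], [-4, 0, -5]] = 32 ≠ 0, so this unfolding has rank ≥ 3; CP rank is at least every unfolding rank, so rank(T) ≥ 3. (Flattening ranks never certify an upper bound on CP rank; for that we must actually write T with 3 rank-1 terms.)
Upper bound: T is a sum of 3 rank-1 terms, T = [0, 1] ⊗ [1, -2] ⊗ [1, -1, -1] + [1, -1] ⊗ [1, 1] ⊗ [0, 4, 0] + [1, 1] ⊗ [1, 0] ⊗ [-4, -4, -4] (written with every a and b primitive with positive leading entry and the scale carried by c; CP decompositions are not unique, and this one is verified by expanding entrywise), so rank(T) ≤ 3.
These bounds meet, so rank(T) = 3.

3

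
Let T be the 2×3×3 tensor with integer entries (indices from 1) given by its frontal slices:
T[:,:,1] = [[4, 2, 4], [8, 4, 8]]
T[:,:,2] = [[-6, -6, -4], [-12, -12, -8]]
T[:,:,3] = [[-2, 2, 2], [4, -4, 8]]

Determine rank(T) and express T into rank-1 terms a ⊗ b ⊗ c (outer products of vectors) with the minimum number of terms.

Lower bound: the mode-3 unfolding of T (rows indexed by k, columns by (i,j) = (1,1), (1,2), (1,3), (2,1), (2,2), (2,3)) is [[4, 2, 4, 8, 4, 8], [-6, -6, -4, -12, -12, -8], [-2, 2, 2, 4, -4, 8]].
There the 3×3 minor on rows k ∈ {1, 2, 3}, columns (i,j) ∈ {(1,1), (1,2), (1,3)} is det [[4, 2, 4], [-6, -6, -4], [-2, 2, 2]] = -72 ≠ 0, so this unfolding has rank ≥ 3; CP rank is at least every unfolding rank, so rank(T) ≥ 3. (This is only a lower bound: in general the CP rank may exceed every unfolding rank, so we still need to exhibit 3 rank-1 terms summing to T.)
Upper bound: T is a sum of 3 rank-1 terms, T = (1, 0) ⊗ (2, -2, 1) ⊗ (0, 0, -2) + (1, 2) ⊗ (1, 2, 0) ⊗ (0, -2, -2) + (1, 2) ⊗ (2, 1, 2) ⊗ (2, -2, 2) (written with every a and b primitive with positive leading entry and the scale carried by c; CP decompositions are not unique, and this one is verified by expanding entrywise), so rank(T) ≤ 3.
These bounds meet, so rank(T) = 3.

rank(T) = 3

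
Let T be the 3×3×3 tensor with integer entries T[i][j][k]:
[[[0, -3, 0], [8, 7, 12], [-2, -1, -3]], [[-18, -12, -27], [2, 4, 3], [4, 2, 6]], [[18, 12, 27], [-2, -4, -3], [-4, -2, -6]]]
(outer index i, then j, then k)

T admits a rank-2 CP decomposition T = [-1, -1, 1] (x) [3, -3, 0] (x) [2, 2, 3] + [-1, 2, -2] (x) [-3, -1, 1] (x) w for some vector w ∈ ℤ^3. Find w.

Subtract the known terms from T to get the rank-1 residual R = [-1, 2, -2] (x) [-3, -1, 1] (x) w, so R[i,j,k] = a[i]·b[j]·w[k]. Pick indices with nonzero a[0]·b[0] = (-1)·(-3) = 3. Only the fibre through (0,0,·) is needed: R[0,0,:] = T[0,0,:] − Σₗ aₗ[0]bₗ[0]cₗ = [0, -3, 0] − (-1)·(3)·[2, 2, 3] = [6, 3, 9]. Then w[k] = R[0,0,k] / 3 for each k, giving w = [6, 3, 9] / 3 = [2, 1, 3].

w = [2, 1, 3]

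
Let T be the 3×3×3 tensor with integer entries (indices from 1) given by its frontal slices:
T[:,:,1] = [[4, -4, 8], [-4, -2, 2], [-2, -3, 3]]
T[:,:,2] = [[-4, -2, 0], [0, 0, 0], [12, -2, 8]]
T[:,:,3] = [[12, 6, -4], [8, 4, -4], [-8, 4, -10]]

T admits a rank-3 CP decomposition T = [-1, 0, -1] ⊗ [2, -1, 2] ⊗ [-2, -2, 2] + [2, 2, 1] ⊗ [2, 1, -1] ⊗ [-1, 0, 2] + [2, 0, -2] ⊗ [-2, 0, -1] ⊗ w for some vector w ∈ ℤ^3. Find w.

Subtract the known terms from T to get the rank-1 residual R = [2, 0, -2] ⊗ [-2, 0, -1] ⊗ w, so R[i,j,k] = a[i]·b[j]·w[k]. Pick indices with nonzero a[1]·b[1] = (2)·(-2) = -4. Only the fibre through (1,1,·) is needed: R[1,1,:] = T[1,1,:] − Σₗ aₗ[1]bₗ[1]cₗ = [4, -4, 12] − (-1)·(2)·[-2, -2, 2] − (2)·(2)·[-1, 0, 2] = [4, -8, 8]. Then w[k] = R[1,1,k] / -4 for each k, giving w = [4, -8, 8] / -4 = [-1, 2, -2].

w = [-1, 2, -2]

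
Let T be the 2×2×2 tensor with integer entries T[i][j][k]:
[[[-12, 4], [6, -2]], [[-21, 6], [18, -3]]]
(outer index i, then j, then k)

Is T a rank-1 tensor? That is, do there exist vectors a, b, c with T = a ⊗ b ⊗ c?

The mode-1 unfolding of T (rows indexed by i, columns by (j,k) = (0,0), (0,1), (1,0), (1,1)) is [[-12, 4, 6, -2], [-21, 6, 18, -3]].
There the 2×2 minor on rows i ∈ {0, 1}, columns (j,k) ∈ {(0,0), (0,1)} is det [[-12, 4], [-21, 6]] = 12 ≠ 0, so this unfolding has rank ≥ 2; CP rank is at least every unfolding rank, so rank(T) ≥ 2.
In particular rank(T) ≥ 2 > 1, so T is not rank-1.

No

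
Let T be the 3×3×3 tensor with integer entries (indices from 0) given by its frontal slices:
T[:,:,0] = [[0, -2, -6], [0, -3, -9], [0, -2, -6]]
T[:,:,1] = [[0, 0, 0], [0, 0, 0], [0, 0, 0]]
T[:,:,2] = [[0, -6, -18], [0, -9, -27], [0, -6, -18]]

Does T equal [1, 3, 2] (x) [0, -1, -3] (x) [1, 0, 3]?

Reconstruct entry (0,1,0) from the claimed factors: Σₗ aₗ[0]bₗ[1]cₗ[0] = (1)·(-1)·(1) = -1, but T[0,1,0] = -2. The claim is false.

No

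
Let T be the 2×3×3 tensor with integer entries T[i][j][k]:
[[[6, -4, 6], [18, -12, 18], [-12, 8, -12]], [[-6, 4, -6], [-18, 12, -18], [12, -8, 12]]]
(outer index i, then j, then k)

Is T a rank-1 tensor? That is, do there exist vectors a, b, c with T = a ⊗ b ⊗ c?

The mode-1 fibre T[:,0,0] = [6, -6] gives a = [1, -1] (primitive direction); the mode-2 fibre T[0,:,0] = [6, 18, -12] gives b = [1, 3, -2]; then c[k] = T[0,0,k] / (a[0]·b[0]) = [6, -4, 6] / 1 = [6, -4, 6].
Expanding [1, -1] ⊗ [1, 3, -2] ⊗ [6, -4, 6] reproduces all 18 entries of T, so T = [1, -1] ⊗ [1, 3, -2] ⊗ [6, -4, 6] and rank(T) ≤ 1.
Equivalently every frontal slice T[:,:,k] is c[k] times the rank-1 matrix [1, -1] ⊗ [1, 3, -2]. So T has rank 1 (it is nonzero).

Yes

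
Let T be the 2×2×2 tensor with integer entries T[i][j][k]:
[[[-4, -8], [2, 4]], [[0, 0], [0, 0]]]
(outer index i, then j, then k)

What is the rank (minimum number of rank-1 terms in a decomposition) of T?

1

Lower bound: T ≠ 0 (e.g. T[0,0,0] = -4), so rank(T) ≥ 1.
Upper bound: the mode-1 fibre T[:,0,0] = [-4, 0] gives a = [1, 0] (primitive direction); the mode-2 fibre T[0,:,0] = [-4, 2] gives b = [2, -1]; then c[k] = T[0,0,k] / (a[0]·b[0]) = [-4, -8] / 2 = [-2, -4].
Expanding [1, 0] ⊗ [2, -1] ⊗ [-2, -4] reproduces all 8 entries of T, so T = [1, 0] ⊗ [2, -1] ⊗ [-2, -4] and rank(T) ≤ 1.
These bounds meet, so rank(T) = 1.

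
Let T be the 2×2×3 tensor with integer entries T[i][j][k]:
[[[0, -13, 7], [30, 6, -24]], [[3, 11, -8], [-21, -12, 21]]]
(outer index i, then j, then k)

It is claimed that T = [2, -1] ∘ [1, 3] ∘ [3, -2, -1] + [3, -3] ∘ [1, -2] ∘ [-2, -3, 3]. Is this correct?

Reconstruct entrywise from the claimed factors. For example, T[0,1,1] = 6 and Σₗ aₗ[0]bₗ[1]cₗ[1] = (2)·(3)·(-2) + (3)·(-2)·(-3) = 6; checking all 12 entries, every one matches. The claim holds.

Yes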